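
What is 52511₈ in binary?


Each octal digit → 3 binary bits:
  5 = 101
  2 = 010
  5 = 101
  1 = 001
  1 = 001
Concatenate: 101 010 101 001 001
= 101010101001001


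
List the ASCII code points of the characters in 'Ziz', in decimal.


String: 'Ziz'  (3 characters)
Per-character ASCII lookup:
  'Z': uppercase starts at 65: 'Z' = 65 + 25 = 90
  'i': lowercase starts at 97: 'i' = 97 + 8 = 105
  'z': lowercase starts at 97: 'z' = 97 + 25 = 122
= 90 105 122


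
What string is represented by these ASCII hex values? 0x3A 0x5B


Codes (hex): 0x3A 0x5B
Per-code ASCII lookup:
  0x3A = 58  (special character) → ':'
  0x5B = 91  (special character) → '['
= ':['


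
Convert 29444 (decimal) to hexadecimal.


Divide by 16 repeatedly:
29444 ÷ 16 = 1840 remainder 4 (4)
1840 ÷ 16 = 115 remainder 0 (0)
115 ÷ 16 = 7 remainder 3 (3)
7 ÷ 16 = 0 remainder 7 (7)
Reading remainders bottom-up:
= 0x7304


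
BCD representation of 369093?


Each digit → 4-bit binary:
  3 → 0011
  6 → 0110
  9 → 1001
  0 → 0000
  9 → 1001
  3 → 0011
= 0011 0110 1001 0000 1001 0011


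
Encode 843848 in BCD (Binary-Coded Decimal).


Each digit → 4-bit binary:
  8 → 1000
  4 → 0100
  3 → 0011
  8 → 1000
  4 → 0100
  8 → 1000
= 1000 0100 0011 1000 0100 1000


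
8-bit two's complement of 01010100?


Original: 01010100
Step 1 - Invert all bits: 10101011
Step 2 - Add 1: 10101011 + 1
= 10101100 (represents -84)


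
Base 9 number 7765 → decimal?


Positional values (base 9):
  5 × 9^0 = 5 × 1 = 5
  6 × 9^1 = 6 × 9 = 54
  7 × 9^2 = 7 × 81 = 567
  7 × 9^3 = 7 × 729 = 5103
Sum = 5 + 54 + 567 + 5103
= 5729


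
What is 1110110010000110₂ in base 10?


Positional values:
Bit 1: 1 × 2^1 = 2
Bit 2: 1 × 2^2 = 4
Bit 7: 1 × 2^7 = 128
Bit 10: 1 × 2^10 = 1024
Bit 11: 1 × 2^11 = 2048
Bit 13: 1 × 2^13 = 8192
Bit 14: 1 × 2^14 = 16384
Bit 15: 1 × 2^15 = 32768
Sum = 2 + 4 + 128 + 1024 + 2048 + 8192 + 16384 + 32768
= 60550


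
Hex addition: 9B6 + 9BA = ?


Align and add column by column (LSB to MSB, each column mod 16 with carry):
  09B6
+ 09BA
  ----
  col 0: 6(6) + A(10) + 0 (carry in) = 16 → 0(0), carry out 1
  col 1: B(11) + B(11) + 1 (carry in) = 23 → 7(7), carry out 1
  col 2: 9(9) + 9(9) + 1 (carry in) = 19 → 3(3), carry out 1
  col 3: 0(0) + 0(0) + 1 (carry in) = 1 → 1(1), carry out 0
Reading digits MSB→LSB: 1370
Strip leading zeros: 1370
= 0x1370


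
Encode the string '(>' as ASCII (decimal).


String: '(>'  (2 characters)
Per-character ASCII lookup:
  '(': special character: '(' = 40
  '>': special character: '>' = 62
= 40 62


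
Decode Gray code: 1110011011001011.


Gray code: 1110011011001011
MSB stays the same: 1
Each subsequent bit = prev_binary XOR current_gray:
  B[1] = 1 XOR 1 = 0
  B[2] = 0 XOR 1 = 1
  B[3] = 1 XOR 0 = 1
  B[4] = 1 XOR 0 = 1
  B[5] = 1 XOR 1 = 0
  B[6] = 0 XOR 1 = 1
  B[7] = 1 XOR 0 = 1
  B[8] = 1 XOR 1 = 0
  B[9] = 0 XOR 1 = 1
  B[10] = 1 XOR 0 = 1
  B[11] = 1 XOR 0 = 1
  B[12] = 1 XOR 1 = 0
  B[13] = 0 XOR 0 = 0
  B[14] = 0 XOR 1 = 1
  B[15] = 1 XOR 1 = 0
= 1011101101110010 (47986 decimal)


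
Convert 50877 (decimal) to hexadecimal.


Divide by 16 repeatedly:
50877 ÷ 16 = 3179 remainder 13 (D)
3179 ÷ 16 = 198 remainder 11 (B)
198 ÷ 16 = 12 remainder 6 (6)
12 ÷ 16 = 0 remainder 12 (C)
Reading remainders bottom-up:
= 0xC6BD


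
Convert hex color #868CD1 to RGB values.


Hex: #868CD1
R = 86₁₆ = 134
G = 8C₁₆ = 140
B = D1₁₆ = 209
= RGB(134, 140, 209)


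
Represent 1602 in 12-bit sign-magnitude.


Sign bit: 0 (positive)
Magnitude: 1602 = 11001000010
= 011001000010


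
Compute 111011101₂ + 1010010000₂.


Align and add column by column (LSB to MSB, carry propagating):
  00111011101
+ 01010010000
  -----------
  col 0: 1 + 0 + 0 (carry in) = 1 → bit 1, carry out 0
  col 1: 0 + 0 + 0 (carry in) = 0 → bit 0, carry out 0
  col 2: 1 + 0 + 0 (carry in) = 1 → bit 1, carry out 0
  col 3: 1 + 0 + 0 (carry in) = 1 → bit 1, carry out 0
  col 4: 1 + 1 + 0 (carry in) = 2 → bit 0, carry out 1
  col 5: 0 + 0 + 1 (carry in) = 1 → bit 1, carry out 0
  col 6: 1 + 0 + 0 (carry in) = 1 → bit 1, carry out 0
  col 7: 1 + 1 + 0 (carry in) = 2 → bit 0, carry out 1
  col 8: 1 + 0 + 1 (carry in) = 2 → bit 0, carry out 1
  col 9: 0 + 1 + 1 (carry in) = 2 → bit 0, carry out 1
  col 10: 0 + 0 + 1 (carry in) = 1 → bit 1, carry out 0
Reading bits MSB→LSB: 10001101101
Strip leading zeros: 10001101101
= 10001101101


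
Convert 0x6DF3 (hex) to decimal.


Positional values:
Position 0: 3 × 16^0 = 3 × 1 = 3
Position 1: F × 16^1 = 15 × 16 = 240
Position 2: D × 16^2 = 13 × 256 = 3328
Position 3: 6 × 16^3 = 6 × 4096 = 24576
Sum = 3 + 240 + 3328 + 24576
= 28147


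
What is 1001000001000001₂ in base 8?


Group into 3-bit groups: 001001000001000001
  001 = 1
  001 = 1
  000 = 0
  001 = 1
  000 = 0
  001 = 1
= 0o110101


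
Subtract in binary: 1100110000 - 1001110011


Align and subtract column by column (LSB to MSB, borrowing when needed):
  1100110000
- 1001110011
  ----------
  col 0: (0 - 0 borrow-in) - 1 → borrow from next column: (0+2) - 1 = 1, borrow out 1
  col 1: (0 - 1 borrow-in) - 1 → borrow from next column: (-1+2) - 1 = 0, borrow out 1
  col 2: (0 - 1 borrow-in) - 0 → borrow from next column: (-1+2) - 0 = 1, borrow out 1
  col 3: (0 - 1 borrow-in) - 0 → borrow from next column: (-1+2) - 0 = 1, borrow out 1
  col 4: (1 - 1 borrow-in) - 1 → borrow from next column: (0+2) - 1 = 1, borrow out 1
  col 5: (1 - 1 borrow-in) - 1 → borrow from next column: (0+2) - 1 = 1, borrow out 1
  col 6: (0 - 1 borrow-in) - 1 → borrow from next column: (-1+2) - 1 = 0, borrow out 1
  col 7: (0 - 1 borrow-in) - 0 → borrow from next column: (-1+2) - 0 = 1, borrow out 1
  col 8: (1 - 1 borrow-in) - 0 → 0 - 0 = 0, borrow out 0
  col 9: (1 - 0 borrow-in) - 1 → 1 - 1 = 0, borrow out 0
Reading bits MSB→LSB: 0010111101
Strip leading zeros: 10111101
= 10111101


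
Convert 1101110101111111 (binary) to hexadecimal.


Group into 4-bit nibbles: 1101110101111111
  1101 = D
  1101 = D
  0111 = 7
  1111 = F
= 0xDD7F


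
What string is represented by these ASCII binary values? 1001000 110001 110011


Codes (binary): 1001000 110001 110011
Per-code ASCII lookup:
  1001000 = 72  (range 65-90: uppercase, 72 - 65 = 7) → 'H'
  110001 = 49  (range 48-57: digits, 49 - 48 = 1) → '1'
  110011 = 51  (range 48-57: digits, 51 - 48 = 3) → '3'
= 'H13'


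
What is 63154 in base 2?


Divide by 2 repeatedly:
63154 ÷ 2 = 31577 remainder 0
31577 ÷ 2 = 15788 remainder 1
15788 ÷ 2 = 7894 remainder 0
7894 ÷ 2 = 3947 remainder 0
3947 ÷ 2 = 1973 remainder 1
1973 ÷ 2 = 986 remainder 1
986 ÷ 2 = 493 remainder 0
493 ÷ 2 = 246 remainder 1
246 ÷ 2 = 123 remainder 0
123 ÷ 2 = 61 remainder 1
61 ÷ 2 = 30 remainder 1
30 ÷ 2 = 15 remainder 0
15 ÷ 2 = 7 remainder 1
7 ÷ 2 = 3 remainder 1
3 ÷ 2 = 1 remainder 1
1 ÷ 2 = 0 remainder 1
Reading remainders bottom-up:
= 1111011010110010


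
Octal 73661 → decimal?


Positional values:
Position 0: 1 × 8^0 = 1
Position 1: 6 × 8^1 = 48
Position 2: 6 × 8^2 = 384
Position 3: 3 × 8^3 = 1536
Position 4: 7 × 8^4 = 28672
Sum = 1 + 48 + 384 + 1536 + 28672
= 30641


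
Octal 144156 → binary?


Each octal digit → 3 binary bits:
  1 = 001
  4 = 100
  4 = 100
  1 = 001
  5 = 101
  6 = 110
Concatenate: 001 100 100 001 101 110
= 001100100001101110


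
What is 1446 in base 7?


Divide by 7 repeatedly:
1446 ÷ 7 = 206 remainder 4
206 ÷ 7 = 29 remainder 3
29 ÷ 7 = 4 remainder 1
4 ÷ 7 = 0 remainder 4
Reading remainders bottom-up:
= 4134


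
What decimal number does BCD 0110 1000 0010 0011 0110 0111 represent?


Each 4-bit group → digit:
  0110 → 6
  1000 → 8
  0010 → 2
  0011 → 3
  0110 → 6
  0111 → 7
= 682367


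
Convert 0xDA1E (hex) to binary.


Each hex digit → 4 binary bits:
  D = 1101
  A = 1010
  1 = 0001
  E = 1110
Concatenate: 1101 1010 0001 1110
= 1101101000011110


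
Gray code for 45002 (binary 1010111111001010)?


Binary: 1010111111001010
Gray code: G = B XOR (B >> 1)
B >> 1 = 0101011111100101
1010111111001010 XOR 0101011111100101:
  1 XOR 0 = 1
  0 XOR 1 = 1
  1 XOR 0 = 1
  0 XOR 1 = 1
  1 XOR 0 = 1
  1 XOR 1 = 0
  1 XOR 1 = 0
  1 XOR 1 = 0
  1 XOR 1 = 0
  1 XOR 1 = 0
  0 XOR 1 = 1
  0 XOR 0 = 0
  1 XOR 0 = 1
  0 XOR 1 = 1
  1 XOR 0 = 1
  0 XOR 1 = 1
= 1111100000101111


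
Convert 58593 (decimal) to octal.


Divide by 8 repeatedly:
58593 ÷ 8 = 7324 remainder 1
7324 ÷ 8 = 915 remainder 4
915 ÷ 8 = 114 remainder 3
114 ÷ 8 = 14 remainder 2
14 ÷ 8 = 1 remainder 6
1 ÷ 8 = 0 remainder 1
Reading remainders bottom-up:
= 0o162341


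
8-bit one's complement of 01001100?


Original: 01001100
Invert all bits:
  bit 0: 0 → 1
  bit 1: 1 → 0
  bit 2: 0 → 1
  bit 3: 0 → 1
  bit 4: 1 → 0
  bit 5: 1 → 0
  bit 6: 0 → 1
  bit 7: 0 → 1
= 10110011


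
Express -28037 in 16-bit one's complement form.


Original: 0110110110000101
Invert all bits:
  bit 0: 0 → 1
  bit 1: 1 → 0
  bit 2: 1 → 0
  bit 3: 0 → 1
  bit 4: 1 → 0
  bit 5: 1 → 0
  bit 6: 0 → 1
  bit 7: 1 → 0
  bit 8: 1 → 0
  bit 9: 0 → 1
  bit 10: 0 → 1
  bit 11: 0 → 1
  bit 12: 0 → 1
  bit 13: 1 → 0
  bit 14: 0 → 1
  bit 15: 1 → 0
= 1001001001111010


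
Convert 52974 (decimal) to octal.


Divide by 8 repeatedly:
52974 ÷ 8 = 6621 remainder 6
6621 ÷ 8 = 827 remainder 5
827 ÷ 8 = 103 remainder 3
103 ÷ 8 = 12 remainder 7
12 ÷ 8 = 1 remainder 4
1 ÷ 8 = 0 remainder 1
Reading remainders bottom-up:
= 0o147356


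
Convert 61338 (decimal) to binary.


Divide by 2 repeatedly:
61338 ÷ 2 = 30669 remainder 0
30669 ÷ 2 = 15334 remainder 1
15334 ÷ 2 = 7667 remainder 0
7667 ÷ 2 = 3833 remainder 1
3833 ÷ 2 = 1916 remainder 1
1916 ÷ 2 = 958 remainder 0
958 ÷ 2 = 479 remainder 0
479 ÷ 2 = 239 remainder 1
239 ÷ 2 = 119 remainder 1
119 ÷ 2 = 59 remainder 1
59 ÷ 2 = 29 remainder 1
29 ÷ 2 = 14 remainder 1
14 ÷ 2 = 7 remainder 0
7 ÷ 2 = 3 remainder 1
3 ÷ 2 = 1 remainder 1
1 ÷ 2 = 0 remainder 1
Reading remainders bottom-up:
= 1110111110011010


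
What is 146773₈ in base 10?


Positional values:
Position 0: 3 × 8^0 = 3
Position 1: 7 × 8^1 = 56
Position 2: 7 × 8^2 = 448
Position 3: 6 × 8^3 = 3072
Position 4: 4 × 8^4 = 16384
Position 5: 1 × 8^5 = 32768
Sum = 3 + 56 + 448 + 3072 + 16384 + 32768
= 52731


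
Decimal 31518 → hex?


Divide by 16 repeatedly:
31518 ÷ 16 = 1969 remainder 14 (E)
1969 ÷ 16 = 123 remainder 1 (1)
123 ÷ 16 = 7 remainder 11 (B)
7 ÷ 16 = 0 remainder 7 (7)
Reading remainders bottom-up:
= 0x7B1E


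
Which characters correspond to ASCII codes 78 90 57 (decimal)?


Codes (decimal): 78 90 57
Per-code ASCII lookup:
  78  (range 65-90: uppercase, 78 - 65 = 13) → 'N'
  90  (range 65-90: uppercase, 90 - 65 = 25) → 'Z'
  57  (range 48-57: digits, 57 - 48 = 9) → '9'
= 'NZ9'


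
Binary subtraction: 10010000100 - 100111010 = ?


Align and subtract column by column (LSB to MSB, borrowing when needed):
  10010000100
- 00100111010
  -----------
  col 0: (0 - 0 borrow-in) - 0 → 0 - 0 = 0, borrow out 0
  col 1: (0 - 0 borrow-in) - 1 → borrow from next column: (0+2) - 1 = 1, borrow out 1
  col 2: (1 - 1 borrow-in) - 0 → 0 - 0 = 0, borrow out 0
  col 3: (0 - 0 borrow-in) - 1 → borrow from next column: (0+2) - 1 = 1, borrow out 1
  col 4: (0 - 1 borrow-in) - 1 → borrow from next column: (-1+2) - 1 = 0, borrow out 1
  col 5: (0 - 1 borrow-in) - 1 → borrow from next column: (-1+2) - 1 = 0, borrow out 1
  col 6: (0 - 1 borrow-in) - 0 → borrow from next column: (-1+2) - 0 = 1, borrow out 1
  col 7: (1 - 1 borrow-in) - 0 → 0 - 0 = 0, borrow out 0
  col 8: (0 - 0 borrow-in) - 1 → borrow from next column: (0+2) - 1 = 1, borrow out 1
  col 9: (0 - 1 borrow-in) - 0 → borrow from next column: (-1+2) - 0 = 1, borrow out 1
  col 10: (1 - 1 borrow-in) - 0 → 0 - 0 = 0, borrow out 0
Reading bits MSB→LSB: 01101001010
Strip leading zeros: 1101001010
= 1101001010


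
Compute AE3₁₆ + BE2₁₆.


Align and add column by column (LSB to MSB, each column mod 16 with carry):
  0AE3
+ 0BE2
  ----
  col 0: 3(3) + 2(2) + 0 (carry in) = 5 → 5(5), carry out 0
  col 1: E(14) + E(14) + 0 (carry in) = 28 → C(12), carry out 1
  col 2: A(10) + B(11) + 1 (carry in) = 22 → 6(6), carry out 1
  col 3: 0(0) + 0(0) + 1 (carry in) = 1 → 1(1), carry out 0
Reading digits MSB→LSB: 16C5
Strip leading zeros: 16C5
= 0x16C5


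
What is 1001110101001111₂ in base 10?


Positional values:
Bit 0: 1 × 2^0 = 1
Bit 1: 1 × 2^1 = 2
Bit 2: 1 × 2^2 = 4
Bit 3: 1 × 2^3 = 8
Bit 6: 1 × 2^6 = 64
Bit 8: 1 × 2^8 = 256
Bit 10: 1 × 2^10 = 1024
Bit 11: 1 × 2^11 = 2048
Bit 12: 1 × 2^12 = 4096
Bit 15: 1 × 2^15 = 32768
Sum = 1 + 2 + 4 + 8 + 64 + 256 + 1024 + 2048 + 4096 + 32768
= 40271


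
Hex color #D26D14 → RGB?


Hex: #D26D14
R = D2₁₆ = 210
G = 6D₁₆ = 109
B = 14₁₆ = 20
= RGB(210, 109, 20)


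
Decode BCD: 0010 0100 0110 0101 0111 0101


Each 4-bit group → digit:
  0010 → 2
  0100 → 4
  0110 → 6
  0101 → 5
  0111 → 7
  0101 → 5
= 246575


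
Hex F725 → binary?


Each hex digit → 4 binary bits:
  F = 1111
  7 = 0111
  2 = 0010
  5 = 0101
Concatenate: 1111 0111 0010 0101
= 1111011100100101


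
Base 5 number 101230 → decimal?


Positional values (base 5):
  0 × 5^0 = 0 × 1 = 0
  3 × 5^1 = 3 × 5 = 15
  2 × 5^2 = 2 × 25 = 50
  1 × 5^3 = 1 × 125 = 125
  0 × 5^4 = 0 × 625 = 0
  1 × 5^5 = 1 × 3125 = 3125
Sum = 0 + 15 + 50 + 125 + 0 + 3125
= 3315


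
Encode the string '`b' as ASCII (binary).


String: '`b'  (2 characters)
Per-character ASCII lookup:
  '`': special character: '`' = 96 → 1100000
  'b': lowercase starts at 97: 'b' = 97 + 1 = 98 → 1100010
= 1100000 1100010


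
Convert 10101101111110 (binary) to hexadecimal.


Group into 4-bit nibbles: 0010101101111110
  0010 = 2
  1011 = B
  0111 = 7
  1110 = E
= 0x2B7E


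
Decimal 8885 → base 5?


Divide by 5 repeatedly:
8885 ÷ 5 = 1777 remainder 0
1777 ÷ 5 = 355 remainder 2
355 ÷ 5 = 71 remainder 0
71 ÷ 5 = 14 remainder 1
14 ÷ 5 = 2 remainder 4
2 ÷ 5 = 0 remainder 2
Reading remainders bottom-up:
= 241020


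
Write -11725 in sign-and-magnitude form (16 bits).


Sign bit: 1 (negative)
Magnitude: 11725 = 010110111001101
= 1010110111001101


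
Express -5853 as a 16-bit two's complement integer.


Original: 0001011011011101
Step 1 - Invert all bits: 1110100100100010
Step 2 - Add 1: 1110100100100010 + 1
= 1110100100100011 (represents -5853)


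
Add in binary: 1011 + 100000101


Align and add column by column (LSB to MSB, carry propagating):
  0000001011
+ 0100000101
  ----------
  col 0: 1 + 1 + 0 (carry in) = 2 → bit 0, carry out 1
  col 1: 1 + 0 + 1 (carry in) = 2 → bit 0, carry out 1
  col 2: 0 + 1 + 1 (carry in) = 2 → bit 0, carry out 1
  col 3: 1 + 0 + 1 (carry in) = 2 → bit 0, carry out 1
  col 4: 0 + 0 + 1 (carry in) = 1 → bit 1, carry out 0
  col 5: 0 + 0 + 0 (carry in) = 0 → bit 0, carry out 0
  col 6: 0 + 0 + 0 (carry in) = 0 → bit 0, carry out 0
  col 7: 0 + 0 + 0 (carry in) = 0 → bit 0, carry out 0
  col 8: 0 + 1 + 0 (carry in) = 1 → bit 1, carry out 0
  col 9: 0 + 0 + 0 (carry in) = 0 → bit 0, carry out 0
Reading bits MSB→LSB: 0100010000
Strip leading zeros: 100010000
= 100010000


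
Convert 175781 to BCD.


Each digit → 4-bit binary:
  1 → 0001
  7 → 0111
  5 → 0101
  7 → 0111
  8 → 1000
  1 → 0001
= 0001 0111 0101 0111 1000 0001


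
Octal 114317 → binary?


Each octal digit → 3 binary bits:
  1 = 001
  1 = 001
  4 = 100
  3 = 011
  1 = 001
  7 = 111
Concatenate: 001 001 100 011 001 111
= 001001100011001111


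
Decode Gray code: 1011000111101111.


Gray code: 1011000111101111
MSB stays the same: 1
Each subsequent bit = prev_binary XOR current_gray:
  B[1] = 1 XOR 0 = 1
  B[2] = 1 XOR 1 = 0
  B[3] = 0 XOR 1 = 1
  B[4] = 1 XOR 0 = 1
  B[5] = 1 XOR 0 = 1
  B[6] = 1 XOR 0 = 1
  B[7] = 1 XOR 1 = 0
  B[8] = 0 XOR 1 = 1
  B[9] = 1 XOR 1 = 0
  B[10] = 0 XOR 1 = 1
  B[11] = 1 XOR 0 = 1
  B[12] = 1 XOR 1 = 0
  B[13] = 0 XOR 1 = 1
  B[14] = 1 XOR 1 = 0
  B[15] = 0 XOR 1 = 1
= 1101111010110101 (57013 decimal)


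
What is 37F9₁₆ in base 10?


Positional values:
Position 0: 9 × 16^0 = 9 × 1 = 9
Position 1: F × 16^1 = 15 × 16 = 240
Position 2: 7 × 16^2 = 7 × 256 = 1792
Position 3: 3 × 16^3 = 3 × 4096 = 12288
Sum = 9 + 240 + 1792 + 12288
= 14329


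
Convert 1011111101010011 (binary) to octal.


Group into 3-bit groups: 001011111101010011
  001 = 1
  011 = 3
  111 = 7
  101 = 5
  010 = 2
  011 = 3
= 0o137523


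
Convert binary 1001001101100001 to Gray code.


Binary: 1001001101100001
Gray code: G = B XOR (B >> 1)
B >> 1 = 0100100110110000
1001001101100001 XOR 0100100110110000:
  1 XOR 0 = 1
  0 XOR 1 = 1
  0 XOR 0 = 0
  1 XOR 0 = 1
  0 XOR 1 = 1
  0 XOR 0 = 0
  1 XOR 0 = 1
  1 XOR 1 = 0
  0 XOR 1 = 1
  1 XOR 0 = 1
  1 XOR 1 = 0
  0 XOR 1 = 1
  0 XOR 0 = 0
  0 XOR 0 = 0
  0 XOR 0 = 0
  1 XOR 0 = 1
= 1101101011010001


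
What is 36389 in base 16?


Divide by 16 repeatedly:
36389 ÷ 16 = 2274 remainder 5 (5)
2274 ÷ 16 = 142 remainder 2 (2)
142 ÷ 16 = 8 remainder 14 (E)
8 ÷ 16 = 0 remainder 8 (8)
Reading remainders bottom-up:
= 0x8E25


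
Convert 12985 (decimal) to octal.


Divide by 8 repeatedly:
12985 ÷ 8 = 1623 remainder 1
1623 ÷ 8 = 202 remainder 7
202 ÷ 8 = 25 remainder 2
25 ÷ 8 = 3 remainder 1
3 ÷ 8 = 0 remainder 3
Reading remainders bottom-up:
= 0o31271


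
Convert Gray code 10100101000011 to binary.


Gray code: 10100101000011
MSB stays the same: 1
Each subsequent bit = prev_binary XOR current_gray:
  B[1] = 1 XOR 0 = 1
  B[2] = 1 XOR 1 = 0
  B[3] = 0 XOR 0 = 0
  B[4] = 0 XOR 0 = 0
  B[5] = 0 XOR 1 = 1
  B[6] = 1 XOR 0 = 1
  B[7] = 1 XOR 1 = 0
  B[8] = 0 XOR 0 = 0
  B[9] = 0 XOR 0 = 0
  B[10] = 0 XOR 0 = 0
  B[11] = 0 XOR 0 = 0
  B[12] = 0 XOR 1 = 1
  B[13] = 1 XOR 1 = 0
= 11000110000010 (12674 decimal)


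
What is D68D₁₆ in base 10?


Positional values:
Position 0: D × 16^0 = 13 × 1 = 13
Position 1: 8 × 16^1 = 8 × 16 = 128
Position 2: 6 × 16^2 = 6 × 256 = 1536
Position 3: D × 16^3 = 13 × 4096 = 53248
Sum = 13 + 128 + 1536 + 53248
= 54925


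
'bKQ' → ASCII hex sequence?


String: 'bKQ'  (3 characters)
Per-character ASCII lookup:
  'b': lowercase starts at 97: 'b' = 97 + 1 = 98 → 0x62
  'K': uppercase starts at 65: 'K' = 65 + 10 = 75 → 0x4B
  'Q': uppercase starts at 65: 'Q' = 65 + 16 = 81 → 0x51
= 0x62 0x4B 0x51


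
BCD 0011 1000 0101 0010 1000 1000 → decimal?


Each 4-bit group → digit:
  0011 → 3
  1000 → 8
  0101 → 5
  0010 → 2
  1000 → 8
  1000 → 8
= 385288


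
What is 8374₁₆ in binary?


Each hex digit → 4 binary bits:
  8 = 1000
  3 = 0011
  7 = 0111
  4 = 0100
Concatenate: 1000 0011 0111 0100
= 1000001101110100


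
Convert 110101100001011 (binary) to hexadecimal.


Group into 4-bit nibbles: 0110101100001011
  0110 = 6
  1011 = B
  0000 = 0
  1011 = B
= 0x6B0B


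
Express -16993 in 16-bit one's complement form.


Original: 0100001001100001
Invert all bits:
  bit 0: 0 → 1
  bit 1: 1 → 0
  bit 2: 0 → 1
  bit 3: 0 → 1
  bit 4: 0 → 1
  bit 5: 0 → 1
  bit 6: 1 → 0
  bit 7: 0 → 1
  bit 8: 0 → 1
  bit 9: 1 → 0
  bit 10: 1 → 0
  bit 11: 0 → 1
  bit 12: 0 → 1
  bit 13: 0 → 1
  bit 14: 0 → 1
  bit 15: 1 → 0
= 1011110110011110


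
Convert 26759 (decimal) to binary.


Divide by 2 repeatedly:
26759 ÷ 2 = 13379 remainder 1
13379 ÷ 2 = 6689 remainder 1
6689 ÷ 2 = 3344 remainder 1
3344 ÷ 2 = 1672 remainder 0
1672 ÷ 2 = 836 remainder 0
836 ÷ 2 = 418 remainder 0
418 ÷ 2 = 209 remainder 0
209 ÷ 2 = 104 remainder 1
104 ÷ 2 = 52 remainder 0
52 ÷ 2 = 26 remainder 0
26 ÷ 2 = 13 remainder 0
13 ÷ 2 = 6 remainder 1
6 ÷ 2 = 3 remainder 0
3 ÷ 2 = 1 remainder 1
1 ÷ 2 = 0 remainder 1
Reading remainders bottom-up:
= 110100010000111


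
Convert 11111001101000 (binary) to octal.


Group into 3-bit groups: 011111001101000
  011 = 3
  111 = 7
  001 = 1
  101 = 5
  000 = 0
= 0o37150


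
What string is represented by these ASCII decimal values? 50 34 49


Codes (decimal): 50 34 49
Per-code ASCII lookup:
  50  (range 48-57: digits, 50 - 48 = 2) → '2'
  34  (special character) → '"'
  49  (range 48-57: digits, 49 - 48 = 1) → '1'
= '2"1'


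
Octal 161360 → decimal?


Positional values:
Position 0: 0 × 8^0 = 0
Position 1: 6 × 8^1 = 48
Position 2: 3 × 8^2 = 192
Position 3: 1 × 8^3 = 512
Position 4: 6 × 8^4 = 24576
Position 5: 1 × 8^5 = 32768
Sum = 0 + 48 + 192 + 512 + 24576 + 32768
= 58096


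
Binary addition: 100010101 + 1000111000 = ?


Align and add column by column (LSB to MSB, carry propagating):
  00100010101
+ 01000111000
  -----------
  col 0: 1 + 0 + 0 (carry in) = 1 → bit 1, carry out 0
  col 1: 0 + 0 + 0 (carry in) = 0 → bit 0, carry out 0
  col 2: 1 + 0 + 0 (carry in) = 1 → bit 1, carry out 0
  col 3: 0 + 1 + 0 (carry in) = 1 → bit 1, carry out 0
  col 4: 1 + 1 + 0 (carry in) = 2 → bit 0, carry out 1
  col 5: 0 + 1 + 1 (carry in) = 2 → bit 0, carry out 1
  col 6: 0 + 0 + 1 (carry in) = 1 → bit 1, carry out 0
  col 7: 0 + 0 + 0 (carry in) = 0 → bit 0, carry out 0
  col 8: 1 + 0 + 0 (carry in) = 1 → bit 1, carry out 0
  col 9: 0 + 1 + 0 (carry in) = 1 → bit 1, carry out 0
  col 10: 0 + 0 + 0 (carry in) = 0 → bit 0, carry out 0
Reading bits MSB→LSB: 01101001101
Strip leading zeros: 1101001101
= 1101001101


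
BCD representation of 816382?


Each digit → 4-bit binary:
  8 → 1000
  1 → 0001
  6 → 0110
  3 → 0011
  8 → 1000
  2 → 0010
= 1000 0001 0110 0011 1000 0010


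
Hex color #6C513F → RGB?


Hex: #6C513F
R = 6C₁₆ = 108
G = 51₁₆ = 81
B = 3F₁₆ = 63
= RGB(108, 81, 63)


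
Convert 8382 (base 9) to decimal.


Positional values (base 9):
  2 × 9^0 = 2 × 1 = 2
  8 × 9^1 = 8 × 9 = 72
  3 × 9^2 = 3 × 81 = 243
  8 × 9^3 = 8 × 729 = 5832
Sum = 2 + 72 + 243 + 5832
= 6149


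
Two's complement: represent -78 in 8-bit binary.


Original: 01001110
Step 1 - Invert all bits: 10110001
Step 2 - Add 1: 10110001 + 1
= 10110010 (represents -78)


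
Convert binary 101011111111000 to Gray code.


Binary: 101011111111000
Gray code: G = B XOR (B >> 1)
B >> 1 = 010101111111100
101011111111000 XOR 010101111111100:
  1 XOR 0 = 1
  0 XOR 1 = 1
  1 XOR 0 = 1
  0 XOR 1 = 1
  1 XOR 0 = 1
  1 XOR 1 = 0
  1 XOR 1 = 0
  1 XOR 1 = 0
  1 XOR 1 = 0
  1 XOR 1 = 0
  1 XOR 1 = 0
  1 XOR 1 = 0
  0 XOR 1 = 1
  0 XOR 0 = 0
  0 XOR 0 = 0
= 111110000000100


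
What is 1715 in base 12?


Divide by 12 repeatedly:
1715 ÷ 12 = 142 remainder 11
142 ÷ 12 = 11 remainder 10
11 ÷ 12 = 0 remainder 11
Reading remainders bottom-up:
= BAB


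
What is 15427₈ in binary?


Each octal digit → 3 binary bits:
  1 = 001
  5 = 101
  4 = 100
  2 = 010
  7 = 111
Concatenate: 001 101 100 010 111
= 001101100010111


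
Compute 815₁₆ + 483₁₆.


Align and add column by column (LSB to MSB, each column mod 16 with carry):
  0815
+ 0483
  ----
  col 0: 5(5) + 3(3) + 0 (carry in) = 8 → 8(8), carry out 0
  col 1: 1(1) + 8(8) + 0 (carry in) = 9 → 9(9), carry out 0
  col 2: 8(8) + 4(4) + 0 (carry in) = 12 → C(12), carry out 0
  col 3: 0(0) + 0(0) + 0 (carry in) = 0 → 0(0), carry out 0
Reading digits MSB→LSB: 0C98
Strip leading zeros: C98
= 0xC98


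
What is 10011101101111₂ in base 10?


Positional values:
Bit 0: 1 × 2^0 = 1
Bit 1: 1 × 2^1 = 2
Bit 2: 1 × 2^2 = 4
Bit 3: 1 × 2^3 = 8
Bit 5: 1 × 2^5 = 32
Bit 6: 1 × 2^6 = 64
Bit 8: 1 × 2^8 = 256
Bit 9: 1 × 2^9 = 512
Bit 10: 1 × 2^10 = 1024
Bit 13: 1 × 2^13 = 8192
Sum = 1 + 2 + 4 + 8 + 32 + 64 + 256 + 512 + 1024 + 8192
= 10095


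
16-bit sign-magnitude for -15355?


Sign bit: 1 (negative)
Magnitude: 15355 = 011101111111011
= 1011101111111011


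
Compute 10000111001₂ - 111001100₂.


Align and subtract column by column (LSB to MSB, borrowing when needed):
  10000111001
- 00111001100
  -----------
  col 0: (1 - 0 borrow-in) - 0 → 1 - 0 = 1, borrow out 0
  col 1: (0 - 0 borrow-in) - 0 → 0 - 0 = 0, borrow out 0
  col 2: (0 - 0 borrow-in) - 1 → borrow from next column: (0+2) - 1 = 1, borrow out 1
  col 3: (1 - 1 borrow-in) - 1 → borrow from next column: (0+2) - 1 = 1, borrow out 1
  col 4: (1 - 1 borrow-in) - 0 → 0 - 0 = 0, borrow out 0
  col 5: (1 - 0 borrow-in) - 0 → 1 - 0 = 1, borrow out 0
  col 6: (0 - 0 borrow-in) - 1 → borrow from next column: (0+2) - 1 = 1, borrow out 1
  col 7: (0 - 1 borrow-in) - 1 → borrow from next column: (-1+2) - 1 = 0, borrow out 1
  col 8: (0 - 1 borrow-in) - 1 → borrow from next column: (-1+2) - 1 = 0, borrow out 1
  col 9: (0 - 1 borrow-in) - 0 → borrow from next column: (-1+2) - 0 = 1, borrow out 1
  col 10: (1 - 1 borrow-in) - 0 → 0 - 0 = 0, borrow out 0
Reading bits MSB→LSB: 01001101101
Strip leading zeros: 1001101101
= 1001101101


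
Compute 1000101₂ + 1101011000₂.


Align and add column by column (LSB to MSB, carry propagating):
  00001000101
+ 01101011000
  -----------
  col 0: 1 + 0 + 0 (carry in) = 1 → bit 1, carry out 0
  col 1: 0 + 0 + 0 (carry in) = 0 → bit 0, carry out 0
  col 2: 1 + 0 + 0 (carry in) = 1 → bit 1, carry out 0
  col 3: 0 + 1 + 0 (carry in) = 1 → bit 1, carry out 0
  col 4: 0 + 1 + 0 (carry in) = 1 → bit 1, carry out 0
  col 5: 0 + 0 + 0 (carry in) = 0 → bit 0, carry out 0
  col 6: 1 + 1 + 0 (carry in) = 2 → bit 0, carry out 1
  col 7: 0 + 0 + 1 (carry in) = 1 → bit 1, carry out 0
  col 8: 0 + 1 + 0 (carry in) = 1 → bit 1, carry out 0
  col 9: 0 + 1 + 0 (carry in) = 1 → bit 1, carry out 0
  col 10: 0 + 0 + 0 (carry in) = 0 → bit 0, carry out 0
Reading bits MSB→LSB: 01110011101
Strip leading zeros: 1110011101
= 1110011101


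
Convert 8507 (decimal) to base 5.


Divide by 5 repeatedly:
8507 ÷ 5 = 1701 remainder 2
1701 ÷ 5 = 340 remainder 1
340 ÷ 5 = 68 remainder 0
68 ÷ 5 = 13 remainder 3
13 ÷ 5 = 2 remainder 3
2 ÷ 5 = 0 remainder 2
Reading remainders bottom-up:
= 233012


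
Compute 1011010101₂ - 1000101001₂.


Align and subtract column by column (LSB to MSB, borrowing when needed):
  1011010101
- 1000101001
  ----------
  col 0: (1 - 0 borrow-in) - 1 → 1 - 1 = 0, borrow out 0
  col 1: (0 - 0 borrow-in) - 0 → 0 - 0 = 0, borrow out 0
  col 2: (1 - 0 borrow-in) - 0 → 1 - 0 = 1, borrow out 0
  col 3: (0 - 0 borrow-in) - 1 → borrow from next column: (0+2) - 1 = 1, borrow out 1
  col 4: (1 - 1 borrow-in) - 0 → 0 - 0 = 0, borrow out 0
  col 5: (0 - 0 borrow-in) - 1 → borrow from next column: (0+2) - 1 = 1, borrow out 1
  col 6: (1 - 1 borrow-in) - 0 → 0 - 0 = 0, borrow out 0
  col 7: (1 - 0 borrow-in) - 0 → 1 - 0 = 1, borrow out 0
  col 8: (0 - 0 borrow-in) - 0 → 0 - 0 = 0, borrow out 0
  col 9: (1 - 0 borrow-in) - 1 → 1 - 1 = 0, borrow out 0
Reading bits MSB→LSB: 0010101100
Strip leading zeros: 10101100
= 10101100


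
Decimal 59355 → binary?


Divide by 2 repeatedly:
59355 ÷ 2 = 29677 remainder 1
29677 ÷ 2 = 14838 remainder 1
14838 ÷ 2 = 7419 remainder 0
7419 ÷ 2 = 3709 remainder 1
3709 ÷ 2 = 1854 remainder 1
1854 ÷ 2 = 927 remainder 0
927 ÷ 2 = 463 remainder 1
463 ÷ 2 = 231 remainder 1
231 ÷ 2 = 115 remainder 1
115 ÷ 2 = 57 remainder 1
57 ÷ 2 = 28 remainder 1
28 ÷ 2 = 14 remainder 0
14 ÷ 2 = 7 remainder 0
7 ÷ 2 = 3 remainder 1
3 ÷ 2 = 1 remainder 1
1 ÷ 2 = 0 remainder 1
Reading remainders bottom-up:
= 1110011111011011


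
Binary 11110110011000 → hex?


Group into 4-bit nibbles: 0011110110011000
  0011 = 3
  1101 = D
  1001 = 9
  1000 = 8
= 0x3D98


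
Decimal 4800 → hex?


Divide by 16 repeatedly:
4800 ÷ 16 = 300 remainder 0 (0)
300 ÷ 16 = 18 remainder 12 (C)
18 ÷ 16 = 1 remainder 2 (2)
1 ÷ 16 = 0 remainder 1 (1)
Reading remainders bottom-up:
= 0x12C0


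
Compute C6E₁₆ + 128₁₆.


Align and add column by column (LSB to MSB, each column mod 16 with carry):
  0C6E
+ 0128
  ----
  col 0: E(14) + 8(8) + 0 (carry in) = 22 → 6(6), carry out 1
  col 1: 6(6) + 2(2) + 1 (carry in) = 9 → 9(9), carry out 0
  col 2: C(12) + 1(1) + 0 (carry in) = 13 → D(13), carry out 0
  col 3: 0(0) + 0(0) + 0 (carry in) = 0 → 0(0), carry out 0
Reading digits MSB→LSB: 0D96
Strip leading zeros: D96
= 0xD96


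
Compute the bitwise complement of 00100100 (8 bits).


Original: 00100100
Invert all bits:
  bit 0: 0 → 1
  bit 1: 0 → 1
  bit 2: 1 → 0
  bit 3: 0 → 1
  bit 4: 0 → 1
  bit 5: 1 → 0
  bit 6: 0 → 1
  bit 7: 0 → 1
= 11011011


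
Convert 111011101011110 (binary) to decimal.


Positional values:
Bit 1: 1 × 2^1 = 2
Bit 2: 1 × 2^2 = 4
Bit 3: 1 × 2^3 = 8
Bit 4: 1 × 2^4 = 16
Bit 6: 1 × 2^6 = 64
Bit 8: 1 × 2^8 = 256
Bit 9: 1 × 2^9 = 512
Bit 10: 1 × 2^10 = 1024
Bit 12: 1 × 2^12 = 4096
Bit 13: 1 × 2^13 = 8192
Bit 14: 1 × 2^14 = 16384
Sum = 2 + 4 + 8 + 16 + 64 + 256 + 512 + 1024 + 4096 + 8192 + 16384
= 30558


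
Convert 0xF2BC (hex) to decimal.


Positional values:
Position 0: C × 16^0 = 12 × 1 = 12
Position 1: B × 16^1 = 11 × 16 = 176
Position 2: 2 × 16^2 = 2 × 256 = 512
Position 3: F × 16^3 = 15 × 4096 = 61440
Sum = 12 + 176 + 512 + 61440
= 62140


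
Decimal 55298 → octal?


Divide by 8 repeatedly:
55298 ÷ 8 = 6912 remainder 2
6912 ÷ 8 = 864 remainder 0
864 ÷ 8 = 108 remainder 0
108 ÷ 8 = 13 remainder 4
13 ÷ 8 = 1 remainder 5
1 ÷ 8 = 0 remainder 1
Reading remainders bottom-up:
= 0o154002


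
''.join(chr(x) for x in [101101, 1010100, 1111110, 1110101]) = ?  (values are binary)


Codes (binary): 101101 1010100 1111110 1110101
Per-code ASCII lookup:
  101101 = 45  (special character) → '-'
  1010100 = 84  (range 65-90: uppercase, 84 - 65 = 19) → 'T'
  1111110 = 126  (special character) → '~'
  1110101 = 117  (range 97-122: lowercase, 117 - 97 = 20) → 'u'
= '-T~u'


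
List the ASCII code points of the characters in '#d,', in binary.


String: '#d,'  (3 characters)
Per-character ASCII lookup:
  '#': special character: '#' = 35 → 100011
  'd': lowercase starts at 97: 'd' = 97 + 3 = 100 → 1100100
  ',': special character: ',' = 44 → 101100
= 100011 1100100 101100


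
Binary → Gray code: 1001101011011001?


Binary: 1001101011011001
Gray code: G = B XOR (B >> 1)
B >> 1 = 0100110101101100
1001101011011001 XOR 0100110101101100:
  1 XOR 0 = 1
  0 XOR 1 = 1
  0 XOR 0 = 0
  1 XOR 0 = 1
  1 XOR 1 = 0
  0 XOR 1 = 1
  1 XOR 0 = 1
  0 XOR 1 = 1
  1 XOR 0 = 1
  1 XOR 1 = 0
  0 XOR 1 = 1
  1 XOR 0 = 1
  1 XOR 1 = 0
  0 XOR 1 = 1
  0 XOR 0 = 0
  1 XOR 0 = 1
= 1101011110110101


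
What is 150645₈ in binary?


Each octal digit → 3 binary bits:
  1 = 001
  5 = 101
  0 = 000
  6 = 110
  4 = 100
  5 = 101
Concatenate: 001 101 000 110 100 101
= 001101000110100101


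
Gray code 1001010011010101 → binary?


Gray code: 1001010011010101
MSB stays the same: 1
Each subsequent bit = prev_binary XOR current_gray:
  B[1] = 1 XOR 0 = 1
  B[2] = 1 XOR 0 = 1
  B[3] = 1 XOR 1 = 0
  B[4] = 0 XOR 0 = 0
  B[5] = 0 XOR 1 = 1
  B[6] = 1 XOR 0 = 1
  B[7] = 1 XOR 0 = 1
  B[8] = 1 XOR 1 = 0
  B[9] = 0 XOR 1 = 1
  B[10] = 1 XOR 0 = 1
  B[11] = 1 XOR 1 = 0
  B[12] = 0 XOR 0 = 0
  B[13] = 0 XOR 1 = 1
  B[14] = 1 XOR 0 = 1
  B[15] = 1 XOR 1 = 0
= 1110011101100110 (59238 decimal)


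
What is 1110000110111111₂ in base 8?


Group into 3-bit groups: 001110000110111111
  001 = 1
  110 = 6
  000 = 0
  110 = 6
  111 = 7
  111 = 7
= 0o160677


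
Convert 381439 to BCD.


Each digit → 4-bit binary:
  3 → 0011
  8 → 1000
  1 → 0001
  4 → 0100
  3 → 0011
  9 → 1001
= 0011 1000 0001 0100 0011 1001


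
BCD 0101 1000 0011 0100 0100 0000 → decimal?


Each 4-bit group → digit:
  0101 → 5
  1000 → 8
  0011 → 3
  0100 → 4
  0100 → 4
  0000 → 0
= 583440


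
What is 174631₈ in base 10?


Positional values:
Position 0: 1 × 8^0 = 1
Position 1: 3 × 8^1 = 24
Position 2: 6 × 8^2 = 384
Position 3: 4 × 8^3 = 2048
Position 4: 7 × 8^4 = 28672
Position 5: 1 × 8^5 = 32768
Sum = 1 + 24 + 384 + 2048 + 28672 + 32768
= 63897


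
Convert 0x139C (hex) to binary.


Each hex digit → 4 binary bits:
  1 = 0001
  3 = 0011
  9 = 1001
  C = 1100
Concatenate: 0001 0011 1001 1100
= 0001001110011100


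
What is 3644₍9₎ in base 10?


Positional values (base 9):
  4 × 9^0 = 4 × 1 = 4
  4 × 9^1 = 4 × 9 = 36
  6 × 9^2 = 6 × 81 = 486
  3 × 9^3 = 3 × 729 = 2187
Sum = 4 + 36 + 486 + 2187
= 2713


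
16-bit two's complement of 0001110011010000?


Original: 0001110011010000
Step 1 - Invert all bits: 1110001100101111
Step 2 - Add 1: 1110001100101111 + 1
= 1110001100110000 (represents -7376)


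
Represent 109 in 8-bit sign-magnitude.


Sign bit: 0 (positive)
Magnitude: 109 = 1101101
= 01101101


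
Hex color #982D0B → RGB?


Hex: #982D0B
R = 98₁₆ = 152
G = 2D₁₆ = 45
B = 0B₁₆ = 11
= RGB(152, 45, 11)


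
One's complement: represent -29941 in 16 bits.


Original: 0111010011110101
Invert all bits:
  bit 0: 0 → 1
  bit 1: 1 → 0
  bit 2: 1 → 0
  bit 3: 1 → 0
  bit 4: 0 → 1
  bit 5: 1 → 0
  bit 6: 0 → 1
  bit 7: 0 → 1
  bit 8: 1 → 0
  bit 9: 1 → 0
  bit 10: 1 → 0
  bit 11: 1 → 0
  bit 12: 0 → 1
  bit 13: 1 → 0
  bit 14: 0 → 1
  bit 15: 1 → 0
= 1000101100001010


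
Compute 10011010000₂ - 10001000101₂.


Align and subtract column by column (LSB to MSB, borrowing when needed):
  10011010000
- 10001000101
  -----------
  col 0: (0 - 0 borrow-in) - 1 → borrow from next column: (0+2) - 1 = 1, borrow out 1
  col 1: (0 - 1 borrow-in) - 0 → borrow from next column: (-1+2) - 0 = 1, borrow out 1
  col 2: (0 - 1 borrow-in) - 1 → borrow from next column: (-1+2) - 1 = 0, borrow out 1
  col 3: (0 - 1 borrow-in) - 0 → borrow from next column: (-1+2) - 0 = 1, borrow out 1
  col 4: (1 - 1 borrow-in) - 0 → 0 - 0 = 0, borrow out 0
  col 5: (0 - 0 borrow-in) - 0 → 0 - 0 = 0, borrow out 0
  col 6: (1 - 0 borrow-in) - 1 → 1 - 1 = 0, borrow out 0
  col 7: (1 - 0 borrow-in) - 0 → 1 - 0 = 1, borrow out 0
  col 8: (0 - 0 borrow-in) - 0 → 0 - 0 = 0, borrow out 0
  col 9: (0 - 0 borrow-in) - 0 → 0 - 0 = 0, borrow out 0
  col 10: (1 - 0 borrow-in) - 1 → 1 - 1 = 0, borrow out 0
Reading bits MSB→LSB: 00010001011
Strip leading zeros: 10001011
= 10001011


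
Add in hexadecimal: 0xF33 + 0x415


Align and add column by column (LSB to MSB, each column mod 16 with carry):
  0F33
+ 0415
  ----
  col 0: 3(3) + 5(5) + 0 (carry in) = 8 → 8(8), carry out 0
  col 1: 3(3) + 1(1) + 0 (carry in) = 4 → 4(4), carry out 0
  col 2: F(15) + 4(4) + 0 (carry in) = 19 → 3(3), carry out 1
  col 3: 0(0) + 0(0) + 1 (carry in) = 1 → 1(1), carry out 0
Reading digits MSB→LSB: 1348
Strip leading zeros: 1348
= 0x1348


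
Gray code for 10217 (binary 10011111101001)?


Binary: 10011111101001
Gray code: G = B XOR (B >> 1)
B >> 1 = 01001111110100
10011111101001 XOR 01001111110100:
  1 XOR 0 = 1
  0 XOR 1 = 1
  0 XOR 0 = 0
  1 XOR 0 = 1
  1 XOR 1 = 0
  1 XOR 1 = 0
  1 XOR 1 = 0
  1 XOR 1 = 0
  1 XOR 1 = 0
  0 XOR 1 = 1
  1 XOR 0 = 1
  0 XOR 1 = 1
  0 XOR 0 = 0
  1 XOR 0 = 1
= 11010000011101


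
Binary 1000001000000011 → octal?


Group into 3-bit groups: 001000001000000011
  001 = 1
  000 = 0
  001 = 1
  000 = 0
  000 = 0
  011 = 3
= 0o101003


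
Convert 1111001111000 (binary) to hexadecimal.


Group into 4-bit nibbles: 0001111001111000
  0001 = 1
  1110 = E
  0111 = 7
  1000 = 8
= 0x1E78


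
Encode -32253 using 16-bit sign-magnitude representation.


Sign bit: 1 (negative)
Magnitude: 32253 = 111110111111101
= 1111110111111101


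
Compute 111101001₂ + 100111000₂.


Align and add column by column (LSB to MSB, carry propagating):
  0111101001
+ 0100111000
  ----------
  col 0: 1 + 0 + 0 (carry in) = 1 → bit 1, carry out 0
  col 1: 0 + 0 + 0 (carry in) = 0 → bit 0, carry out 0
  col 2: 0 + 0 + 0 (carry in) = 0 → bit 0, carry out 0
  col 3: 1 + 1 + 0 (carry in) = 2 → bit 0, carry out 1
  col 4: 0 + 1 + 1 (carry in) = 2 → bit 0, carry out 1
  col 5: 1 + 1 + 1 (carry in) = 3 → bit 1, carry out 1
  col 6: 1 + 0 + 1 (carry in) = 2 → bit 0, carry out 1
  col 7: 1 + 0 + 1 (carry in) = 2 → bit 0, carry out 1
  col 8: 1 + 1 + 1 (carry in) = 3 → bit 1, carry out 1
  col 9: 0 + 0 + 1 (carry in) = 1 → bit 1, carry out 0
Reading bits MSB→LSB: 1100100001
Strip leading zeros: 1100100001
= 1100100001


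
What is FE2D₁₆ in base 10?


Positional values:
Position 0: D × 16^0 = 13 × 1 = 13
Position 1: 2 × 16^1 = 2 × 16 = 32
Position 2: E × 16^2 = 14 × 256 = 3584
Position 3: F × 16^3 = 15 × 4096 = 61440
Sum = 13 + 32 + 3584 + 61440
= 65069


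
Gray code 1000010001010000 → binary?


Gray code: 1000010001010000
MSB stays the same: 1
Each subsequent bit = prev_binary XOR current_gray:
  B[1] = 1 XOR 0 = 1
  B[2] = 1 XOR 0 = 1
  B[3] = 1 XOR 0 = 1
  B[4] = 1 XOR 0 = 1
  B[5] = 1 XOR 1 = 0
  B[6] = 0 XOR 0 = 0
  B[7] = 0 XOR 0 = 0
  B[8] = 0 XOR 0 = 0
  B[9] = 0 XOR 1 = 1
  B[10] = 1 XOR 0 = 1
  B[11] = 1 XOR 1 = 0
  B[12] = 0 XOR 0 = 0
  B[13] = 0 XOR 0 = 0
  B[14] = 0 XOR 0 = 0
  B[15] = 0 XOR 0 = 0
= 1111100001100000 (63584 decimal)


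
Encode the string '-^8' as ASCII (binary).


String: '-^8'  (3 characters)
Per-character ASCII lookup:
  '-': special character: '-' = 45 → 101101
  '^': special character: '^' = 94 → 1011110
  '8': digits start at 48: '8' = 48 + 8 = 56 → 111000
= 101101 1011110 111000


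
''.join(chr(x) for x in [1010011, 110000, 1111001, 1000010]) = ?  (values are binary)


Codes (binary): 1010011 110000 1111001 1000010
Per-code ASCII lookup:
  1010011 = 83  (range 65-90: uppercase, 83 - 65 = 18) → 'S'
  110000 = 48  (range 48-57: digits, 48 - 48 = 0) → '0'
  1111001 = 121  (range 97-122: lowercase, 121 - 97 = 24) → 'y'
  1000010 = 66  (range 65-90: uppercase, 66 - 65 = 1) → 'B'
= 'S0yB'


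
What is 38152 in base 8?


Divide by 8 repeatedly:
38152 ÷ 8 = 4769 remainder 0
4769 ÷ 8 = 596 remainder 1
596 ÷ 8 = 74 remainder 4
74 ÷ 8 = 9 remainder 2
9 ÷ 8 = 1 remainder 1
1 ÷ 8 = 0 remainder 1
Reading remainders bottom-up:
= 0o112410


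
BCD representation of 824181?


Each digit → 4-bit binary:
  8 → 1000
  2 → 0010
  4 → 0100
  1 → 0001
  8 → 1000
  1 → 0001
= 1000 0010 0100 0001 1000 0001


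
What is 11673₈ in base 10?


Positional values:
Position 0: 3 × 8^0 = 3
Position 1: 7 × 8^1 = 56
Position 2: 6 × 8^2 = 384
Position 3: 1 × 8^3 = 512
Position 4: 1 × 8^4 = 4096
Sum = 3 + 56 + 384 + 512 + 4096
= 5051


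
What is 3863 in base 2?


Divide by 2 repeatedly:
3863 ÷ 2 = 1931 remainder 1
1931 ÷ 2 = 965 remainder 1
965 ÷ 2 = 482 remainder 1
482 ÷ 2 = 241 remainder 0
241 ÷ 2 = 120 remainder 1
120 ÷ 2 = 60 remainder 0
60 ÷ 2 = 30 remainder 0
30 ÷ 2 = 15 remainder 0
15 ÷ 2 = 7 remainder 1
7 ÷ 2 = 3 remainder 1
3 ÷ 2 = 1 remainder 1
1 ÷ 2 = 0 remainder 1
Reading remainders bottom-up:
= 111100010111


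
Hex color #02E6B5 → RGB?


Hex: #02E6B5
R = 02₁₆ = 2
G = E6₁₆ = 230
B = B5₁₆ = 181
= RGB(2, 230, 181)


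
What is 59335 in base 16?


Divide by 16 repeatedly:
59335 ÷ 16 = 3708 remainder 7 (7)
3708 ÷ 16 = 231 remainder 12 (C)
231 ÷ 16 = 14 remainder 7 (7)
14 ÷ 16 = 0 remainder 14 (E)
Reading remainders bottom-up:
= 0xE7C7


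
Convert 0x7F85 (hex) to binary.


Each hex digit → 4 binary bits:
  7 = 0111
  F = 1111
  8 = 1000
  5 = 0101
Concatenate: 0111 1111 1000 0101
= 0111111110000101


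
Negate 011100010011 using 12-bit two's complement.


Original: 011100010011
Step 1 - Invert all bits: 100011101100
Step 2 - Add 1: 100011101100 + 1
= 100011101101 (represents -1811)


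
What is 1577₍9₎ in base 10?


Positional values (base 9):
  7 × 9^0 = 7 × 1 = 7
  7 × 9^1 = 7 × 9 = 63
  5 × 9^2 = 5 × 81 = 405
  1 × 9^3 = 1 × 729 = 729
Sum = 7 + 63 + 405 + 729
= 1204
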